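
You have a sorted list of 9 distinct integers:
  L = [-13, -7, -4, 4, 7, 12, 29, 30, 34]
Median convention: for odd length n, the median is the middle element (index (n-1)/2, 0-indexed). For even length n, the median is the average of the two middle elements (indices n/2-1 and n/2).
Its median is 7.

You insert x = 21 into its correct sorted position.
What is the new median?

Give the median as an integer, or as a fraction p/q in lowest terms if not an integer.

Answer: 19/2

Derivation:
Old list (sorted, length 9): [-13, -7, -4, 4, 7, 12, 29, 30, 34]
Old median = 7
Insert x = 21
Old length odd (9). Middle was index 4 = 7.
New length even (10). New median = avg of two middle elements.
x = 21: 6 elements are < x, 3 elements are > x.
New sorted list: [-13, -7, -4, 4, 7, 12, 21, 29, 30, 34]
New median = 19/2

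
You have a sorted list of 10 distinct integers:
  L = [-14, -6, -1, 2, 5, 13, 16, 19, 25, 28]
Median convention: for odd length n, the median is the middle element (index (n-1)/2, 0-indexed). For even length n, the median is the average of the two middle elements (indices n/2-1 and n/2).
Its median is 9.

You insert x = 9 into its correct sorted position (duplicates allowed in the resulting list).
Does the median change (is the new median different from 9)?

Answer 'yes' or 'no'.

Old median = 9
Insert x = 9
New median = 9
Changed? no

Answer: no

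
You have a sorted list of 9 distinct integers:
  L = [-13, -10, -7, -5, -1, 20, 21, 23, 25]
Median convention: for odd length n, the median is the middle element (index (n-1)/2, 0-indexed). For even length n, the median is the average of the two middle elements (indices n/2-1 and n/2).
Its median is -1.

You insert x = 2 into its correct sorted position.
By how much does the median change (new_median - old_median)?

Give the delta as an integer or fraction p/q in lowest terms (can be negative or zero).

Answer: 3/2

Derivation:
Old median = -1
After inserting x = 2: new sorted = [-13, -10, -7, -5, -1, 2, 20, 21, 23, 25]
New median = 1/2
Delta = 1/2 - -1 = 3/2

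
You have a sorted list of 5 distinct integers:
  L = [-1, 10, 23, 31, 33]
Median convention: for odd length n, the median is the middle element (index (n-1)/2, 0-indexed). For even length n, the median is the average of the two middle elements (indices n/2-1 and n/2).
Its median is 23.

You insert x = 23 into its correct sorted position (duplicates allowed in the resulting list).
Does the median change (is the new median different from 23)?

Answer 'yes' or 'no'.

Answer: no

Derivation:
Old median = 23
Insert x = 23
New median = 23
Changed? no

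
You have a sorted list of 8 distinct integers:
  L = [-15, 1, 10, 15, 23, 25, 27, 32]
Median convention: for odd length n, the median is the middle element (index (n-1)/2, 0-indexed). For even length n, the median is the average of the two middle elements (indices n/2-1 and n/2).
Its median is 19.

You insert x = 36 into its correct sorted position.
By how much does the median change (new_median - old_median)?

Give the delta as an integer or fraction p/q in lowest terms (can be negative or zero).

Answer: 4

Derivation:
Old median = 19
After inserting x = 36: new sorted = [-15, 1, 10, 15, 23, 25, 27, 32, 36]
New median = 23
Delta = 23 - 19 = 4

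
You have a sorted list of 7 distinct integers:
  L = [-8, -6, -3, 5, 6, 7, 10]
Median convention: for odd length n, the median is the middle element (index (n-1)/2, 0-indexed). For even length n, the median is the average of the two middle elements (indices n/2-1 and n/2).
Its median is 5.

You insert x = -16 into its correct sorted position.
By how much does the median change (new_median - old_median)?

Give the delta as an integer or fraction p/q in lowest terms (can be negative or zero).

Answer: -4

Derivation:
Old median = 5
After inserting x = -16: new sorted = [-16, -8, -6, -3, 5, 6, 7, 10]
New median = 1
Delta = 1 - 5 = -4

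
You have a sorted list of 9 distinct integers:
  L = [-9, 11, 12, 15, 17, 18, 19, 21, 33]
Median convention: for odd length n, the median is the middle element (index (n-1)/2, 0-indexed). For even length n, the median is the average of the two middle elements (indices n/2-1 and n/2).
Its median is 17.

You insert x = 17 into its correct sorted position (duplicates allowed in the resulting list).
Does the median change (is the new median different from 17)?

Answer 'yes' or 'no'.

Answer: no

Derivation:
Old median = 17
Insert x = 17
New median = 17
Changed? no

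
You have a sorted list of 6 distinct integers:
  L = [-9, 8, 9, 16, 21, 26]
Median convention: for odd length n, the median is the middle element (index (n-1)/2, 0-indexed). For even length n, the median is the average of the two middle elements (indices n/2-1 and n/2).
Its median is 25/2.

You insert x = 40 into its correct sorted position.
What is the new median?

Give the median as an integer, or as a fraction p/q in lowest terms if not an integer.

Old list (sorted, length 6): [-9, 8, 9, 16, 21, 26]
Old median = 25/2
Insert x = 40
Old length even (6). Middle pair: indices 2,3 = 9,16.
New length odd (7). New median = single middle element.
x = 40: 6 elements are < x, 0 elements are > x.
New sorted list: [-9, 8, 9, 16, 21, 26, 40]
New median = 16

Answer: 16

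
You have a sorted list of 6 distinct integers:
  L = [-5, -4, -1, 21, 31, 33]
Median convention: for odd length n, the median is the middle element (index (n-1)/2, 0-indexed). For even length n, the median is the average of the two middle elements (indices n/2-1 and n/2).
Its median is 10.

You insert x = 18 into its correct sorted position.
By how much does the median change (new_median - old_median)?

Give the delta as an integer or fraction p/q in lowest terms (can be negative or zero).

Answer: 8

Derivation:
Old median = 10
After inserting x = 18: new sorted = [-5, -4, -1, 18, 21, 31, 33]
New median = 18
Delta = 18 - 10 = 8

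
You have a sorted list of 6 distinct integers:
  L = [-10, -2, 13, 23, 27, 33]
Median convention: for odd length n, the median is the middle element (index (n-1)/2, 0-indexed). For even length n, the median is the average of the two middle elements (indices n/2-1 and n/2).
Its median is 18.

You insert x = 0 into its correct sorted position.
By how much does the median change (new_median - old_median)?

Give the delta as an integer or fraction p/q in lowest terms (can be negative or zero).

Answer: -5

Derivation:
Old median = 18
After inserting x = 0: new sorted = [-10, -2, 0, 13, 23, 27, 33]
New median = 13
Delta = 13 - 18 = -5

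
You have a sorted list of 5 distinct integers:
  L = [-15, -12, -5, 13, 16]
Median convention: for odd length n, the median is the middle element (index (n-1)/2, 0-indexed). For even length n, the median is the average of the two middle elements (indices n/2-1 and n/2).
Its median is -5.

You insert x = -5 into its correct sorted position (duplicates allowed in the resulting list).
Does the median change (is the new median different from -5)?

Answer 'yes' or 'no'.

Answer: no

Derivation:
Old median = -5
Insert x = -5
New median = -5
Changed? no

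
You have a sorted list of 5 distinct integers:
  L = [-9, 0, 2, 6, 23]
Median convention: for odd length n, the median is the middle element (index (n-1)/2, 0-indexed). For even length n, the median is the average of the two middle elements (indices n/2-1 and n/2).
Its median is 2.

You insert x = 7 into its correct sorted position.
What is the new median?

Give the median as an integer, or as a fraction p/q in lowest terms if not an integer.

Answer: 4

Derivation:
Old list (sorted, length 5): [-9, 0, 2, 6, 23]
Old median = 2
Insert x = 7
Old length odd (5). Middle was index 2 = 2.
New length even (6). New median = avg of two middle elements.
x = 7: 4 elements are < x, 1 elements are > x.
New sorted list: [-9, 0, 2, 6, 7, 23]
New median = 4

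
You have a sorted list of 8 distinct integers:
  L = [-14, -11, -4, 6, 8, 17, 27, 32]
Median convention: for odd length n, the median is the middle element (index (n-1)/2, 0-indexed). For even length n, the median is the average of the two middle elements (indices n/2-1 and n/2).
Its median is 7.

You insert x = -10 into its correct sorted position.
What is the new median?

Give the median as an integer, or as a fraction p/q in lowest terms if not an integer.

Old list (sorted, length 8): [-14, -11, -4, 6, 8, 17, 27, 32]
Old median = 7
Insert x = -10
Old length even (8). Middle pair: indices 3,4 = 6,8.
New length odd (9). New median = single middle element.
x = -10: 2 elements are < x, 6 elements are > x.
New sorted list: [-14, -11, -10, -4, 6, 8, 17, 27, 32]
New median = 6

Answer: 6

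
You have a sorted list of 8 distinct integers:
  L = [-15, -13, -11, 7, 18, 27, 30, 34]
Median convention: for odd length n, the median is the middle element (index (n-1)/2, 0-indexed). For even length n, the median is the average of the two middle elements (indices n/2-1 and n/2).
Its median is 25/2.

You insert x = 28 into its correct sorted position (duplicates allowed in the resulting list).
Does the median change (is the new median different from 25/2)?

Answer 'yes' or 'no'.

Answer: yes

Derivation:
Old median = 25/2
Insert x = 28
New median = 18
Changed? yes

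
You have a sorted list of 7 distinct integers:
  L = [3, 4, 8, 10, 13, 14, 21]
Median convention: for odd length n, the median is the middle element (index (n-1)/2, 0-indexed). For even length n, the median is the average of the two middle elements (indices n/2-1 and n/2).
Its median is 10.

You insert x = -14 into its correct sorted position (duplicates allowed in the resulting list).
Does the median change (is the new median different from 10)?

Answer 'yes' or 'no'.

Old median = 10
Insert x = -14
New median = 9
Changed? yes

Answer: yes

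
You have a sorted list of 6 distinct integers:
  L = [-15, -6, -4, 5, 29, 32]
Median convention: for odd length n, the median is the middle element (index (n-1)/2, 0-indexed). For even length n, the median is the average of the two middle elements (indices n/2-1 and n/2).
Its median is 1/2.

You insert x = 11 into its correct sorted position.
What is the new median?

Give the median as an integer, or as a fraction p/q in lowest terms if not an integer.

Answer: 5

Derivation:
Old list (sorted, length 6): [-15, -6, -4, 5, 29, 32]
Old median = 1/2
Insert x = 11
Old length even (6). Middle pair: indices 2,3 = -4,5.
New length odd (7). New median = single middle element.
x = 11: 4 elements are < x, 2 elements are > x.
New sorted list: [-15, -6, -4, 5, 11, 29, 32]
New median = 5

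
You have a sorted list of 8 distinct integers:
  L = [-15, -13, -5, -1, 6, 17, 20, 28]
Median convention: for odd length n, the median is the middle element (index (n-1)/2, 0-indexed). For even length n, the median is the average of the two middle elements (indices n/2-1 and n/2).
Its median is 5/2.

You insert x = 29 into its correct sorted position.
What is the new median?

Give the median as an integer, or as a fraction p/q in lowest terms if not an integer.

Old list (sorted, length 8): [-15, -13, -5, -1, 6, 17, 20, 28]
Old median = 5/2
Insert x = 29
Old length even (8). Middle pair: indices 3,4 = -1,6.
New length odd (9). New median = single middle element.
x = 29: 8 elements are < x, 0 elements are > x.
New sorted list: [-15, -13, -5, -1, 6, 17, 20, 28, 29]
New median = 6

Answer: 6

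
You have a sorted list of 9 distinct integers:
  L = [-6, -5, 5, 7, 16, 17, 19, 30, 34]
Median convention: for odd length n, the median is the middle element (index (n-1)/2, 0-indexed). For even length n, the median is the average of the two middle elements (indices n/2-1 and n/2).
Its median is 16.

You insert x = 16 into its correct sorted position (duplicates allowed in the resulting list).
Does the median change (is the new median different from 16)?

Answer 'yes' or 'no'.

Old median = 16
Insert x = 16
New median = 16
Changed? no

Answer: no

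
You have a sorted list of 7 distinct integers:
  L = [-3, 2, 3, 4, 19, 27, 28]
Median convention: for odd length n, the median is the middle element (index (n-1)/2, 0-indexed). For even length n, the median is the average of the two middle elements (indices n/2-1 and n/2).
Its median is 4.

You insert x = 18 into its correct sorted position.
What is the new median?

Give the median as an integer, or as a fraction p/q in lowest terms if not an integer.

Answer: 11

Derivation:
Old list (sorted, length 7): [-3, 2, 3, 4, 19, 27, 28]
Old median = 4
Insert x = 18
Old length odd (7). Middle was index 3 = 4.
New length even (8). New median = avg of two middle elements.
x = 18: 4 elements are < x, 3 elements are > x.
New sorted list: [-3, 2, 3, 4, 18, 19, 27, 28]
New median = 11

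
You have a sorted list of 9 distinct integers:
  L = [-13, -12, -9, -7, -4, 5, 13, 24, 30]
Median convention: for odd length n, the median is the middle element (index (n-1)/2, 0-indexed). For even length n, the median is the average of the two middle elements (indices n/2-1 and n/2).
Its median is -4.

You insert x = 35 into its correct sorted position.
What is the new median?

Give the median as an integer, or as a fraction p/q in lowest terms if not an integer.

Answer: 1/2

Derivation:
Old list (sorted, length 9): [-13, -12, -9, -7, -4, 5, 13, 24, 30]
Old median = -4
Insert x = 35
Old length odd (9). Middle was index 4 = -4.
New length even (10). New median = avg of two middle elements.
x = 35: 9 elements are < x, 0 elements are > x.
New sorted list: [-13, -12, -9, -7, -4, 5, 13, 24, 30, 35]
New median = 1/2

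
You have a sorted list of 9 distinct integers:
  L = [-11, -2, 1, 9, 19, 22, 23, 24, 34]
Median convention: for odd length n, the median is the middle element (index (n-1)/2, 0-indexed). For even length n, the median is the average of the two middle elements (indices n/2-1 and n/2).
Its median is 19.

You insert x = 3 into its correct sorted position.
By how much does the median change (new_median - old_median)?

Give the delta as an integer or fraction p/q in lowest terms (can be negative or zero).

Old median = 19
After inserting x = 3: new sorted = [-11, -2, 1, 3, 9, 19, 22, 23, 24, 34]
New median = 14
Delta = 14 - 19 = -5

Answer: -5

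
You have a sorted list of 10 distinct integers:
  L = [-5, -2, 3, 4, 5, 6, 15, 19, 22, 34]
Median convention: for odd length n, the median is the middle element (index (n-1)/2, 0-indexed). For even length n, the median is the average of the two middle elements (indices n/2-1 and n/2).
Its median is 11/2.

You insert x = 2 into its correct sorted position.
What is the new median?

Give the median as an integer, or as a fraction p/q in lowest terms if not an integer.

Old list (sorted, length 10): [-5, -2, 3, 4, 5, 6, 15, 19, 22, 34]
Old median = 11/2
Insert x = 2
Old length even (10). Middle pair: indices 4,5 = 5,6.
New length odd (11). New median = single middle element.
x = 2: 2 elements are < x, 8 elements are > x.
New sorted list: [-5, -2, 2, 3, 4, 5, 6, 15, 19, 22, 34]
New median = 5

Answer: 5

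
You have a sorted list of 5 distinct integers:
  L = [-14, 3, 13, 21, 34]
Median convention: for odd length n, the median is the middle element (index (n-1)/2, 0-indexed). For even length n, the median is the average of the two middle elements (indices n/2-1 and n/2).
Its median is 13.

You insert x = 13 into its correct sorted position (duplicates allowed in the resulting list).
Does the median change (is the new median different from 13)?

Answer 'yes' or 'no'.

Old median = 13
Insert x = 13
New median = 13
Changed? no

Answer: no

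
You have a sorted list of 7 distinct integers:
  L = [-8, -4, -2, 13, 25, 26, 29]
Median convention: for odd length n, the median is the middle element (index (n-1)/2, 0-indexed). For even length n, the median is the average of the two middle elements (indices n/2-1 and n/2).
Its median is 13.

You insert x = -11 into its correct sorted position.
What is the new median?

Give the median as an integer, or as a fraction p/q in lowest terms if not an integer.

Answer: 11/2

Derivation:
Old list (sorted, length 7): [-8, -4, -2, 13, 25, 26, 29]
Old median = 13
Insert x = -11
Old length odd (7). Middle was index 3 = 13.
New length even (8). New median = avg of two middle elements.
x = -11: 0 elements are < x, 7 elements are > x.
New sorted list: [-11, -8, -4, -2, 13, 25, 26, 29]
New median = 11/2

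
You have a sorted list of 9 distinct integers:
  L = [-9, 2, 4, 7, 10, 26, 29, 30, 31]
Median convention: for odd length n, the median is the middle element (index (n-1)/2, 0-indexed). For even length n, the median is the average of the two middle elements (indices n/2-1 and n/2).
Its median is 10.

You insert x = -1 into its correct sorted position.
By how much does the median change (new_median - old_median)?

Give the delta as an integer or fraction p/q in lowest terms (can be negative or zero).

Old median = 10
After inserting x = -1: new sorted = [-9, -1, 2, 4, 7, 10, 26, 29, 30, 31]
New median = 17/2
Delta = 17/2 - 10 = -3/2

Answer: -3/2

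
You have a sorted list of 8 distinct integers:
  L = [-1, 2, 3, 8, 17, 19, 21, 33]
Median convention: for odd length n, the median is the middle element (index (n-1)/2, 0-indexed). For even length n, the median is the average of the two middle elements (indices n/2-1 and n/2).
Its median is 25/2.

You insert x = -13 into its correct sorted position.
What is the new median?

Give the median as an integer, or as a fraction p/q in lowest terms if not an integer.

Old list (sorted, length 8): [-1, 2, 3, 8, 17, 19, 21, 33]
Old median = 25/2
Insert x = -13
Old length even (8). Middle pair: indices 3,4 = 8,17.
New length odd (9). New median = single middle element.
x = -13: 0 elements are < x, 8 elements are > x.
New sorted list: [-13, -1, 2, 3, 8, 17, 19, 21, 33]
New median = 8

Answer: 8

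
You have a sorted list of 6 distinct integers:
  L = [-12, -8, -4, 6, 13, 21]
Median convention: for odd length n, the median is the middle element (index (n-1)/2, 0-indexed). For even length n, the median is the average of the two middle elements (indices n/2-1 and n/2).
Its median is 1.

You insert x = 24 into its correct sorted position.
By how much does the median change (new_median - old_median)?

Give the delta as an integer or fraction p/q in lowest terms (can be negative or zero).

Old median = 1
After inserting x = 24: new sorted = [-12, -8, -4, 6, 13, 21, 24]
New median = 6
Delta = 6 - 1 = 5

Answer: 5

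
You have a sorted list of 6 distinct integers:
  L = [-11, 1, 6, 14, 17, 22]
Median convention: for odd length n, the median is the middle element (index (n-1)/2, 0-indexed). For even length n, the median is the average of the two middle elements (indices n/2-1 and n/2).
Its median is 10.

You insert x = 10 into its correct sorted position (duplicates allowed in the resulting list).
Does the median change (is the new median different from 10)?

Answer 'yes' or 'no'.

Answer: no

Derivation:
Old median = 10
Insert x = 10
New median = 10
Changed? no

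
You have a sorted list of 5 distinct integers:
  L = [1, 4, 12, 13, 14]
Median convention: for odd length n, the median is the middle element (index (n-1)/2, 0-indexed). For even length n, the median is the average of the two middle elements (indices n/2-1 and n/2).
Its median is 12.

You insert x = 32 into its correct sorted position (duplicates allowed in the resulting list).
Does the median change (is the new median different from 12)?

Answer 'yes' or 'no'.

Old median = 12
Insert x = 32
New median = 25/2
Changed? yes

Answer: yes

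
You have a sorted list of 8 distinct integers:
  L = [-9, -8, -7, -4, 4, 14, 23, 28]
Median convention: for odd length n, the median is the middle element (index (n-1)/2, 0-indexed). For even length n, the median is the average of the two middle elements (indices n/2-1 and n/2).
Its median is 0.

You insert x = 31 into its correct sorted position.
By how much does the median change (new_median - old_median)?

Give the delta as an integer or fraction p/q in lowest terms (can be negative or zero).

Answer: 4

Derivation:
Old median = 0
After inserting x = 31: new sorted = [-9, -8, -7, -4, 4, 14, 23, 28, 31]
New median = 4
Delta = 4 - 0 = 4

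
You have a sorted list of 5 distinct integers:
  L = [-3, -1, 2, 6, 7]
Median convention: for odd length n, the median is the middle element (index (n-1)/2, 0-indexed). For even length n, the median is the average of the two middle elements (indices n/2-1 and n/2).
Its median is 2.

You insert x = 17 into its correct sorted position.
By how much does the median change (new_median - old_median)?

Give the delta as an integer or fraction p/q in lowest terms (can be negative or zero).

Answer: 2

Derivation:
Old median = 2
After inserting x = 17: new sorted = [-3, -1, 2, 6, 7, 17]
New median = 4
Delta = 4 - 2 = 2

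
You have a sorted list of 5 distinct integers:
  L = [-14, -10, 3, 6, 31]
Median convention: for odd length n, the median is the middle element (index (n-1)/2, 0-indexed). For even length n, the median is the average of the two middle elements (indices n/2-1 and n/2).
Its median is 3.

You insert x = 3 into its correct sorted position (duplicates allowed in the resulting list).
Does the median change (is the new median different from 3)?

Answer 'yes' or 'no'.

Old median = 3
Insert x = 3
New median = 3
Changed? no

Answer: no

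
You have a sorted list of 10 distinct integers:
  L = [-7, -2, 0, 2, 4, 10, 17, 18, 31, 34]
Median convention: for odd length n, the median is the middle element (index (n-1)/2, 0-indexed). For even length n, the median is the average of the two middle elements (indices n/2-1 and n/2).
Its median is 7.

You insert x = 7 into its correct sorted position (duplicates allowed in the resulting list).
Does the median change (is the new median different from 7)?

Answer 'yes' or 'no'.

Old median = 7
Insert x = 7
New median = 7
Changed? no

Answer: no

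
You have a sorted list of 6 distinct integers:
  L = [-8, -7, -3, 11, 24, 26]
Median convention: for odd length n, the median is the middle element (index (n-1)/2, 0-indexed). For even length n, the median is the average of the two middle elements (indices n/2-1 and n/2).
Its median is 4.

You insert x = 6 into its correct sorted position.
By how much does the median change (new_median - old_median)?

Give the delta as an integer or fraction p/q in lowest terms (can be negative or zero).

Answer: 2

Derivation:
Old median = 4
After inserting x = 6: new sorted = [-8, -7, -3, 6, 11, 24, 26]
New median = 6
Delta = 6 - 4 = 2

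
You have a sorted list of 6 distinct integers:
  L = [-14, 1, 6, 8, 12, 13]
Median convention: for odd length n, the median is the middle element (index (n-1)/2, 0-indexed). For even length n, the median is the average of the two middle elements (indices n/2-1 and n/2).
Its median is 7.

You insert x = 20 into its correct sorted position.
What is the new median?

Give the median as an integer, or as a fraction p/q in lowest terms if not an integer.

Old list (sorted, length 6): [-14, 1, 6, 8, 12, 13]
Old median = 7
Insert x = 20
Old length even (6). Middle pair: indices 2,3 = 6,8.
New length odd (7). New median = single middle element.
x = 20: 6 elements are < x, 0 elements are > x.
New sorted list: [-14, 1, 6, 8, 12, 13, 20]
New median = 8

Answer: 8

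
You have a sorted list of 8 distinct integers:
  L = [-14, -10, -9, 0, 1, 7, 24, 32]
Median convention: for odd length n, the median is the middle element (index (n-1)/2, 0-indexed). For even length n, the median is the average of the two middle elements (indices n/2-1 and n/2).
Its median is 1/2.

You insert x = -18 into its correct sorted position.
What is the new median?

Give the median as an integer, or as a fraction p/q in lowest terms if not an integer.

Answer: 0

Derivation:
Old list (sorted, length 8): [-14, -10, -9, 0, 1, 7, 24, 32]
Old median = 1/2
Insert x = -18
Old length even (8). Middle pair: indices 3,4 = 0,1.
New length odd (9). New median = single middle element.
x = -18: 0 elements are < x, 8 elements are > x.
New sorted list: [-18, -14, -10, -9, 0, 1, 7, 24, 32]
New median = 0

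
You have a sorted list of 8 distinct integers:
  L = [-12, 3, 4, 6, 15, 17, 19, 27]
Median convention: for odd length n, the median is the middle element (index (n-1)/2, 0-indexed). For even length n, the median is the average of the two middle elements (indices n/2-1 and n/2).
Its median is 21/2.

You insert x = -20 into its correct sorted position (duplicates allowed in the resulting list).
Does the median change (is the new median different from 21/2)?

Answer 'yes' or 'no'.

Answer: yes

Derivation:
Old median = 21/2
Insert x = -20
New median = 6
Changed? yes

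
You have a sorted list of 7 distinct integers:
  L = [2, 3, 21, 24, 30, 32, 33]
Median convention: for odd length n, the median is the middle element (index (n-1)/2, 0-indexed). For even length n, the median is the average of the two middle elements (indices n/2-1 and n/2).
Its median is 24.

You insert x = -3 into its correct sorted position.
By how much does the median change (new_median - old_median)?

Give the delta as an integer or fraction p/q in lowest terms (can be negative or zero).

Old median = 24
After inserting x = -3: new sorted = [-3, 2, 3, 21, 24, 30, 32, 33]
New median = 45/2
Delta = 45/2 - 24 = -3/2

Answer: -3/2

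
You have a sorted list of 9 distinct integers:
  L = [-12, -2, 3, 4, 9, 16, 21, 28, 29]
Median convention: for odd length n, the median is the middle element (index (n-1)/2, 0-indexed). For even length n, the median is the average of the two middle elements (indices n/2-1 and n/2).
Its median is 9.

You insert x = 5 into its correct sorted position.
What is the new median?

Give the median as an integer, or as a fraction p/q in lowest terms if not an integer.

Answer: 7

Derivation:
Old list (sorted, length 9): [-12, -2, 3, 4, 9, 16, 21, 28, 29]
Old median = 9
Insert x = 5
Old length odd (9). Middle was index 4 = 9.
New length even (10). New median = avg of two middle elements.
x = 5: 4 elements are < x, 5 elements are > x.
New sorted list: [-12, -2, 3, 4, 5, 9, 16, 21, 28, 29]
New median = 7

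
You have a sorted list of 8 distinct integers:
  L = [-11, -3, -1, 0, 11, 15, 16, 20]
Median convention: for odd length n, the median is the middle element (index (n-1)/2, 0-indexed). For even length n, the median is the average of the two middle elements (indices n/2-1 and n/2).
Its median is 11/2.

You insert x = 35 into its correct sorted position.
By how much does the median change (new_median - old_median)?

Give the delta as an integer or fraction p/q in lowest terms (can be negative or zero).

Answer: 11/2

Derivation:
Old median = 11/2
After inserting x = 35: new sorted = [-11, -3, -1, 0, 11, 15, 16, 20, 35]
New median = 11
Delta = 11 - 11/2 = 11/2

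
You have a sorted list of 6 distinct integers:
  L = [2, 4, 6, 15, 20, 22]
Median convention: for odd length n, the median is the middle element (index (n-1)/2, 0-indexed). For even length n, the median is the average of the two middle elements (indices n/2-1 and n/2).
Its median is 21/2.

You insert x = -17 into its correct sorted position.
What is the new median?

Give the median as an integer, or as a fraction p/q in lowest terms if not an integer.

Answer: 6

Derivation:
Old list (sorted, length 6): [2, 4, 6, 15, 20, 22]
Old median = 21/2
Insert x = -17
Old length even (6). Middle pair: indices 2,3 = 6,15.
New length odd (7). New median = single middle element.
x = -17: 0 elements are < x, 6 elements are > x.
New sorted list: [-17, 2, 4, 6, 15, 20, 22]
New median = 6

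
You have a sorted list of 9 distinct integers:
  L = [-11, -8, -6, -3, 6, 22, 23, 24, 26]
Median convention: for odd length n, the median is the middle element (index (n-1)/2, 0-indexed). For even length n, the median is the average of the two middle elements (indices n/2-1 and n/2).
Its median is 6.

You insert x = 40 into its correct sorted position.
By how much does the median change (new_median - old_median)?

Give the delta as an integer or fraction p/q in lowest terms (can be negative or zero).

Old median = 6
After inserting x = 40: new sorted = [-11, -8, -6, -3, 6, 22, 23, 24, 26, 40]
New median = 14
Delta = 14 - 6 = 8

Answer: 8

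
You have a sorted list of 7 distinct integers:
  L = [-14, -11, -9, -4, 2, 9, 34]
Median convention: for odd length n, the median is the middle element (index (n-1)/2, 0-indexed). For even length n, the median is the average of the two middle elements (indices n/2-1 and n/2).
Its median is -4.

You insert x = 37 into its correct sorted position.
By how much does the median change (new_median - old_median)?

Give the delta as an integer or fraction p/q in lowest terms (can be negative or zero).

Answer: 3

Derivation:
Old median = -4
After inserting x = 37: new sorted = [-14, -11, -9, -4, 2, 9, 34, 37]
New median = -1
Delta = -1 - -4 = 3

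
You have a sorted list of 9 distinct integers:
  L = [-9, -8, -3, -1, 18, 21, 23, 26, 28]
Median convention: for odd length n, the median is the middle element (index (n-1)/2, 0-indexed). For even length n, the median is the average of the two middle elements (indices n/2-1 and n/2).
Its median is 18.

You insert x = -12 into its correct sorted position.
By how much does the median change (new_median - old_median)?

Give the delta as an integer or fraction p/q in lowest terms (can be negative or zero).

Old median = 18
After inserting x = -12: new sorted = [-12, -9, -8, -3, -1, 18, 21, 23, 26, 28]
New median = 17/2
Delta = 17/2 - 18 = -19/2

Answer: -19/2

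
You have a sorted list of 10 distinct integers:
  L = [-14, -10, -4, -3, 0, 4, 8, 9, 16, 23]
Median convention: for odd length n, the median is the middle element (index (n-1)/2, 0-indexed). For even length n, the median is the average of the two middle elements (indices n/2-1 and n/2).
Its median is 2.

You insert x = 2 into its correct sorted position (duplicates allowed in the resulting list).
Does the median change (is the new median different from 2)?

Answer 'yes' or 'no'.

Old median = 2
Insert x = 2
New median = 2
Changed? no

Answer: no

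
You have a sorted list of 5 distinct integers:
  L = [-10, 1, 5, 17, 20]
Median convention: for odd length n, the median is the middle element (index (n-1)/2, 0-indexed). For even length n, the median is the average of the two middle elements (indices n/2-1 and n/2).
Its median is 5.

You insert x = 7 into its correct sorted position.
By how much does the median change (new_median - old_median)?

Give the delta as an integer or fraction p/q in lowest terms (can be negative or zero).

Answer: 1

Derivation:
Old median = 5
After inserting x = 7: new sorted = [-10, 1, 5, 7, 17, 20]
New median = 6
Delta = 6 - 5 = 1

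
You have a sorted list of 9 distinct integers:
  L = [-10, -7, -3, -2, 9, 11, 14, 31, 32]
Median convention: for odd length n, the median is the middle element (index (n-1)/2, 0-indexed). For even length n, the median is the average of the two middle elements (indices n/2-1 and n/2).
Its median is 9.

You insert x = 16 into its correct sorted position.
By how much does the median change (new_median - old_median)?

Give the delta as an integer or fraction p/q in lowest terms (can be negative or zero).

Old median = 9
After inserting x = 16: new sorted = [-10, -7, -3, -2, 9, 11, 14, 16, 31, 32]
New median = 10
Delta = 10 - 9 = 1

Answer: 1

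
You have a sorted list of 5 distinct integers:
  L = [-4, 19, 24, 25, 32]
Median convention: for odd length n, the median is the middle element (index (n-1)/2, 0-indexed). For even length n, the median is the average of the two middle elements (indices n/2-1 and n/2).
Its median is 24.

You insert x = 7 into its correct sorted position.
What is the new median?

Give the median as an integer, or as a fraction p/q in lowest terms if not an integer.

Old list (sorted, length 5): [-4, 19, 24, 25, 32]
Old median = 24
Insert x = 7
Old length odd (5). Middle was index 2 = 24.
New length even (6). New median = avg of two middle elements.
x = 7: 1 elements are < x, 4 elements are > x.
New sorted list: [-4, 7, 19, 24, 25, 32]
New median = 43/2

Answer: 43/2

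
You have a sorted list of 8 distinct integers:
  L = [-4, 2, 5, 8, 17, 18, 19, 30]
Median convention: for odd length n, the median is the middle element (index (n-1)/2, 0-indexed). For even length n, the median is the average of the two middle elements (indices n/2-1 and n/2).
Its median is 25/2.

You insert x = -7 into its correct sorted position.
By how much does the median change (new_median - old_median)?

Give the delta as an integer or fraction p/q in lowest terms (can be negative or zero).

Old median = 25/2
After inserting x = -7: new sorted = [-7, -4, 2, 5, 8, 17, 18, 19, 30]
New median = 8
Delta = 8 - 25/2 = -9/2

Answer: -9/2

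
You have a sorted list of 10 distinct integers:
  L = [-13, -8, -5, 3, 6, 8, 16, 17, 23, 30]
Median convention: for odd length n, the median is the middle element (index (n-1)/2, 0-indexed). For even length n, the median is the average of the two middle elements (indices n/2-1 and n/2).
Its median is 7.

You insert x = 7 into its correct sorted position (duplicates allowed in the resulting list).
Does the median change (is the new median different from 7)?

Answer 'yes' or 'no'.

Old median = 7
Insert x = 7
New median = 7
Changed? no

Answer: no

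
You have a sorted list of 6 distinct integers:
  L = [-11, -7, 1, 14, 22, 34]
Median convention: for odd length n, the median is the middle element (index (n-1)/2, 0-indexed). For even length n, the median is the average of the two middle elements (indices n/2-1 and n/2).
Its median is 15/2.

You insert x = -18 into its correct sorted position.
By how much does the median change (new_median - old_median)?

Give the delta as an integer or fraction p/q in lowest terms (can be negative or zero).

Answer: -13/2

Derivation:
Old median = 15/2
After inserting x = -18: new sorted = [-18, -11, -7, 1, 14, 22, 34]
New median = 1
Delta = 1 - 15/2 = -13/2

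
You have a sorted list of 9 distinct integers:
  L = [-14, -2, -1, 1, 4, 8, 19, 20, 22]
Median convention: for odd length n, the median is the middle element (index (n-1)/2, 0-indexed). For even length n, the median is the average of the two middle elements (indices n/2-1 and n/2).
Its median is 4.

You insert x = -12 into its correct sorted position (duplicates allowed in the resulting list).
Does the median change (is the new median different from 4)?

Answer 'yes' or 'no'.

Answer: yes

Derivation:
Old median = 4
Insert x = -12
New median = 5/2
Changed? yes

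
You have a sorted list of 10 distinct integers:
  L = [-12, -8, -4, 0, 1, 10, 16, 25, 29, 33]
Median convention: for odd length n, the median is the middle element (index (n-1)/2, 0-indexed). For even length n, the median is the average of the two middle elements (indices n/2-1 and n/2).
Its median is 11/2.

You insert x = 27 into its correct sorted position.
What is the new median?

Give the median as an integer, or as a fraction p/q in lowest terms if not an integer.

Old list (sorted, length 10): [-12, -8, -4, 0, 1, 10, 16, 25, 29, 33]
Old median = 11/2
Insert x = 27
Old length even (10). Middle pair: indices 4,5 = 1,10.
New length odd (11). New median = single middle element.
x = 27: 8 elements are < x, 2 elements are > x.
New sorted list: [-12, -8, -4, 0, 1, 10, 16, 25, 27, 29, 33]
New median = 10

Answer: 10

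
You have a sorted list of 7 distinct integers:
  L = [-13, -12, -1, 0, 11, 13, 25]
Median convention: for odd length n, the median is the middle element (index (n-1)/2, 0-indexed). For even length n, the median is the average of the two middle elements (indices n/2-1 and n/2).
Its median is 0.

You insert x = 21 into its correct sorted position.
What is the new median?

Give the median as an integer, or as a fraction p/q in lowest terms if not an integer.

Old list (sorted, length 7): [-13, -12, -1, 0, 11, 13, 25]
Old median = 0
Insert x = 21
Old length odd (7). Middle was index 3 = 0.
New length even (8). New median = avg of two middle elements.
x = 21: 6 elements are < x, 1 elements are > x.
New sorted list: [-13, -12, -1, 0, 11, 13, 21, 25]
New median = 11/2

Answer: 11/2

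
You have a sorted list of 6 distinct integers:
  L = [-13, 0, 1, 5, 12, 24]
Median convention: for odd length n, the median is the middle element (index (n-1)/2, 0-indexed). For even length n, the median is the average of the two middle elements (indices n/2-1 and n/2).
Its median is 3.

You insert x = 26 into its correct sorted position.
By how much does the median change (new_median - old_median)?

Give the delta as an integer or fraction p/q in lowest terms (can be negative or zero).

Answer: 2

Derivation:
Old median = 3
After inserting x = 26: new sorted = [-13, 0, 1, 5, 12, 24, 26]
New median = 5
Delta = 5 - 3 = 2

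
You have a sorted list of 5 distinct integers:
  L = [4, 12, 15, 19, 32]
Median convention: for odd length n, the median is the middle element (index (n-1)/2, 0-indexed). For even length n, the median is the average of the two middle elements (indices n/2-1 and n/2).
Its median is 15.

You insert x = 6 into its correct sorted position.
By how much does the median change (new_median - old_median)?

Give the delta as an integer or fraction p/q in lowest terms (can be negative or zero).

Old median = 15
After inserting x = 6: new sorted = [4, 6, 12, 15, 19, 32]
New median = 27/2
Delta = 27/2 - 15 = -3/2

Answer: -3/2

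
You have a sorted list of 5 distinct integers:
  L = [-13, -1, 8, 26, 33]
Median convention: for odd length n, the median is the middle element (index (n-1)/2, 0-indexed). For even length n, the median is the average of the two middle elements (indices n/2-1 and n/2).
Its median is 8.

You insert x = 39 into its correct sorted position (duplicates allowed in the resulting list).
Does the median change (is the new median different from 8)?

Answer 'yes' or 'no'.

Answer: yes

Derivation:
Old median = 8
Insert x = 39
New median = 17
Changed? yes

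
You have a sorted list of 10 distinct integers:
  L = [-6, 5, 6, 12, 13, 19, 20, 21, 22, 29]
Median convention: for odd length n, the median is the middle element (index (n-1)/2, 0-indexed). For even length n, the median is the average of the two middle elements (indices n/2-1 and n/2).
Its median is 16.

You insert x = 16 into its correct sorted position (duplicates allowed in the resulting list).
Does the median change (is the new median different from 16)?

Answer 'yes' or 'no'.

Answer: no

Derivation:
Old median = 16
Insert x = 16
New median = 16
Changed? no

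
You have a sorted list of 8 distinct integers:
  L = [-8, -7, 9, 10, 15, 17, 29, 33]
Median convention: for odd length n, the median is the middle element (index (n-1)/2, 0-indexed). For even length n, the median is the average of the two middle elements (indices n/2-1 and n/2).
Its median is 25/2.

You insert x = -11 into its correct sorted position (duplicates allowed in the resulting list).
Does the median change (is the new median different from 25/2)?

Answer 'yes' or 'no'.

Old median = 25/2
Insert x = -11
New median = 10
Changed? yes

Answer: yes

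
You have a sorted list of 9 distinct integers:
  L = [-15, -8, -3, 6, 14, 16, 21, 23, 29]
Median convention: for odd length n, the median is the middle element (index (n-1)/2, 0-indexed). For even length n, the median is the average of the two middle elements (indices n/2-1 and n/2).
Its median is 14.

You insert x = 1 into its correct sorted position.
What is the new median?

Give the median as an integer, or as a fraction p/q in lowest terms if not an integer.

Answer: 10

Derivation:
Old list (sorted, length 9): [-15, -8, -3, 6, 14, 16, 21, 23, 29]
Old median = 14
Insert x = 1
Old length odd (9). Middle was index 4 = 14.
New length even (10). New median = avg of two middle elements.
x = 1: 3 elements are < x, 6 elements are > x.
New sorted list: [-15, -8, -3, 1, 6, 14, 16, 21, 23, 29]
New median = 10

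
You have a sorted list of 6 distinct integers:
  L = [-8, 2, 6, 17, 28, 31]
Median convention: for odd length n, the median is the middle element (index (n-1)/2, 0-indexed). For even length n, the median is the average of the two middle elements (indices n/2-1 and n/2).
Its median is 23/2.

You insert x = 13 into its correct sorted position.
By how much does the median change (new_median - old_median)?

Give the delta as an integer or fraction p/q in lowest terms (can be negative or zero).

Answer: 3/2

Derivation:
Old median = 23/2
After inserting x = 13: new sorted = [-8, 2, 6, 13, 17, 28, 31]
New median = 13
Delta = 13 - 23/2 = 3/2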